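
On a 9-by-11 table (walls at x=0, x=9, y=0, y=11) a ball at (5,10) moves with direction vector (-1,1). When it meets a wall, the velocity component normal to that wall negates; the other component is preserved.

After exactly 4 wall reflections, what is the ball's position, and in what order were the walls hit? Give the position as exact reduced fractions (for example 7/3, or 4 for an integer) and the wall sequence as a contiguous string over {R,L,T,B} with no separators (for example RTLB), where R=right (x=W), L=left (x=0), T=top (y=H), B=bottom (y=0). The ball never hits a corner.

Final position: (9,2)
Wall sequence: TLBR

1. t=1 → T at (4,11); v=(-1,-1)
2. t=4 → L at (0,7); v=(1,-1)
3. t=7 → B at (7,0); v=(1,1)
4. t=2 → R at (9,2); v=(-1,1)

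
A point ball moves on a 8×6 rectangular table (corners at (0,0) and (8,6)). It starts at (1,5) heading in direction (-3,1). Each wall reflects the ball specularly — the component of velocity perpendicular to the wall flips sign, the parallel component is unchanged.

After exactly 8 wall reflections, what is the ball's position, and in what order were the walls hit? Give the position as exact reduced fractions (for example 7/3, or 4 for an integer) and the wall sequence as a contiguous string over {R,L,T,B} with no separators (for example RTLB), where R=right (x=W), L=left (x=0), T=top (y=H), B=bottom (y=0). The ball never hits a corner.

1. t=1/3 → L at (0,16/3); v=(3,1)
2. t=2/3 → T at (2,6); v=(3,-1)
3. t=2 → R at (8,4); v=(-3,-1)
4. t=8/3 → L at (0,4/3); v=(3,-1)
5. t=4/3 → B at (4,0); v=(3,1)
6. t=4/3 → R at (8,4/3); v=(-3,1)
7. t=8/3 → L at (0,4); v=(3,1)
8. t=2 → T at (6,6); v=(3,-1)

Final position: (6,6)
Wall sequence: LTRLBRLT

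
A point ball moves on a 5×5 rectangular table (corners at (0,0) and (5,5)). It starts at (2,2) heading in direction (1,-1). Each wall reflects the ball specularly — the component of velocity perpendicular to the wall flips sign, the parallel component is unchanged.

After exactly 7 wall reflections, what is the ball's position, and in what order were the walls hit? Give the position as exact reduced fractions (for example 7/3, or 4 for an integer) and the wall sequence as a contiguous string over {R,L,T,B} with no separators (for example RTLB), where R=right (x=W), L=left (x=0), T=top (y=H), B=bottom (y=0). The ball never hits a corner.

1. t=2 → B at (4,0); v=(1,1)
2. t=1 → R at (5,1); v=(-1,1)
3. t=4 → T at (1,5); v=(-1,-1)
4. t=1 → L at (0,4); v=(1,-1)
5. t=4 → B at (4,0); v=(1,1)
6. t=1 → R at (5,1); v=(-1,1)
7. t=4 → T at (1,5); v=(-1,-1)

Final position: (1,5)
Wall sequence: BRTLBRT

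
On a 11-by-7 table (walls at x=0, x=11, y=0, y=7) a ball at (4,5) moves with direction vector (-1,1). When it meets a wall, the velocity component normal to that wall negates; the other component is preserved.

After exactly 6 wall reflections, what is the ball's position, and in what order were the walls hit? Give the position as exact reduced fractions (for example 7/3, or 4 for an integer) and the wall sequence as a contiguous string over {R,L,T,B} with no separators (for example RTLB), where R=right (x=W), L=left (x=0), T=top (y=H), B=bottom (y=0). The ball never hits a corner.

Final position: (3,0)
Wall sequence: TLBRTB

1. t=2 → T at (2,7); v=(-1,-1)
2. t=2 → L at (0,5); v=(1,-1)
3. t=5 → B at (5,0); v=(1,1)
4. t=6 → R at (11,6); v=(-1,1)
5. t=1 → T at (10,7); v=(-1,-1)
6. t=7 → B at (3,0); v=(-1,1)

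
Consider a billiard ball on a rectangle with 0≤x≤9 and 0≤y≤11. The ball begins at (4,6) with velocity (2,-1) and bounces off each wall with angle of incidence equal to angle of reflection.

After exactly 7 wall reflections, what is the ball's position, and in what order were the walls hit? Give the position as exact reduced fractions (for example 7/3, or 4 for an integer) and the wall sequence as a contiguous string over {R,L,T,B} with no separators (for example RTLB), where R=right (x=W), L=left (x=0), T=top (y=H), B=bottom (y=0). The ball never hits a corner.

1. t=5/2 → R at (9,7/2); v=(-2,-1)
2. t=7/2 → B at (2,0); v=(-2,1)
3. t=1 → L at (0,1); v=(2,1)
4. t=9/2 → R at (9,11/2); v=(-2,1)
5. t=9/2 → L at (0,10); v=(2,1)
6. t=1 → T at (2,11); v=(2,-1)
7. t=7/2 → R at (9,15/2); v=(-2,-1)

Final position: (9,15/2)
Wall sequence: RBLRLTR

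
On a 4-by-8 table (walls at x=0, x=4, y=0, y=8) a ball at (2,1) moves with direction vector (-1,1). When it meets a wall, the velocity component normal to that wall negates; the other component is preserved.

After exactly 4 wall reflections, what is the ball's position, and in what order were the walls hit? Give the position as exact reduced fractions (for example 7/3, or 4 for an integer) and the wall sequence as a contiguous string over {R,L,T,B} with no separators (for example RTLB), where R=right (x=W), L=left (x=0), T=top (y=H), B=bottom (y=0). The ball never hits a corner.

Final position: (0,5)
Wall sequence: LRTL

1. t=2 → L at (0,3); v=(1,1)
2. t=4 → R at (4,7); v=(-1,1)
3. t=1 → T at (3,8); v=(-1,-1)
4. t=3 → L at (0,5); v=(1,-1)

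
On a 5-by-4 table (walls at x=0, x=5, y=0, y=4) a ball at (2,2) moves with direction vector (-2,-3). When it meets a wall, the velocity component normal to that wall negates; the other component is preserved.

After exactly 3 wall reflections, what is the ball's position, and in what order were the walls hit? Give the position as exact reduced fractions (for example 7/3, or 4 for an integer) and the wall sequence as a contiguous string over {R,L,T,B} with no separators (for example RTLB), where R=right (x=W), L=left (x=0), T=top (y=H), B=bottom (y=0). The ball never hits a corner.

1. t=2/3 → B at (2/3,0); v=(-2,3)
2. t=1/3 → L at (0,1); v=(2,3)
3. t=1 → T at (2,4); v=(2,-3)

Final position: (2,4)
Wall sequence: BLT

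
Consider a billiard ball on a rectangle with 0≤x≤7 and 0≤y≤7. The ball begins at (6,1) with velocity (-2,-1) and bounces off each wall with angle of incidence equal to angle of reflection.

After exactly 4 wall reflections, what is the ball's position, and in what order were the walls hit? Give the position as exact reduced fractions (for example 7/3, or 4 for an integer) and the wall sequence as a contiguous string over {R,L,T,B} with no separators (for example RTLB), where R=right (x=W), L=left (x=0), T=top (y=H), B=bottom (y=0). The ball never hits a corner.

1. t=1 → B at (4,0); v=(-2,1)
2. t=2 → L at (0,2); v=(2,1)
3. t=7/2 → R at (7,11/2); v=(-2,1)
4. t=3/2 → T at (4,7); v=(-2,-1)

Final position: (4,7)
Wall sequence: BLRT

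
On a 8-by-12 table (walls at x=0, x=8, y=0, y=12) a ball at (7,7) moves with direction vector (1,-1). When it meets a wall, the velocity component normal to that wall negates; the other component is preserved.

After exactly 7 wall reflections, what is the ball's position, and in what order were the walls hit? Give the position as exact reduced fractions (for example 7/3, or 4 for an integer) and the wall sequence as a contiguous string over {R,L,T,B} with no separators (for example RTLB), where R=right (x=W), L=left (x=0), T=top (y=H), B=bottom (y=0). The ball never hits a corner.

1. t=1 → R at (8,6); v=(-1,-1)
2. t=6 → B at (2,0); v=(-1,1)
3. t=2 → L at (0,2); v=(1,1)
4. t=8 → R at (8,10); v=(-1,1)
5. t=2 → T at (6,12); v=(-1,-1)
6. t=6 → L at (0,6); v=(1,-1)
7. t=6 → B at (6,0); v=(1,1)

Final position: (6,0)
Wall sequence: RBLRTLB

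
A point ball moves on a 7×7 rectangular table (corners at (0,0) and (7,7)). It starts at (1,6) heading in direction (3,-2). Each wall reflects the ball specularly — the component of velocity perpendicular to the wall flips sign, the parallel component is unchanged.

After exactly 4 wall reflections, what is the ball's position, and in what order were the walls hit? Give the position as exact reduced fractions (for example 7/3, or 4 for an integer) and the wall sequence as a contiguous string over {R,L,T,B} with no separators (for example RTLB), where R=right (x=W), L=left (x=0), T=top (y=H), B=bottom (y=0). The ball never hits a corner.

1. t=2 → R at (7,2); v=(-3,-2)
2. t=1 → B at (4,0); v=(-3,2)
3. t=4/3 → L at (0,8/3); v=(3,2)
4. t=13/6 → T at (13/2,7); v=(3,-2)

Final position: (13/2,7)
Wall sequence: RBLT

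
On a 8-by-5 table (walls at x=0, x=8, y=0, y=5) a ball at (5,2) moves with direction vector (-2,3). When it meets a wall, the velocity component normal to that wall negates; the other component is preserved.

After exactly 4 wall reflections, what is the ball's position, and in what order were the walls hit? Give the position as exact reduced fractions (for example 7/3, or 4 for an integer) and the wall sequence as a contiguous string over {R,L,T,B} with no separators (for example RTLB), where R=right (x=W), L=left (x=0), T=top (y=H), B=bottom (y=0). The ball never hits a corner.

1. t=1 → T at (3,5); v=(-2,-3)
2. t=3/2 → L at (0,1/2); v=(2,-3)
3. t=1/6 → B at (1/3,0); v=(2,3)
4. t=5/3 → T at (11/3,5); v=(2,-3)

Final position: (11/3,5)
Wall sequence: TLBT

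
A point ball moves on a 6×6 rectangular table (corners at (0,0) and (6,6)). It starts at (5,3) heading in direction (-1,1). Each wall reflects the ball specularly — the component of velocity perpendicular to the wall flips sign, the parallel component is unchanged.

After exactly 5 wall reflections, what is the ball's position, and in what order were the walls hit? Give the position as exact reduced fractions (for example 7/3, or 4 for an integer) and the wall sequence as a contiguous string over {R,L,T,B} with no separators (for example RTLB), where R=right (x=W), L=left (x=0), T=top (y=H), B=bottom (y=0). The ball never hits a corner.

1. t=3 → T at (2,6); v=(-1,-1)
2. t=2 → L at (0,4); v=(1,-1)
3. t=4 → B at (4,0); v=(1,1)
4. t=2 → R at (6,2); v=(-1,1)
5. t=4 → T at (2,6); v=(-1,-1)

Final position: (2,6)
Wall sequence: TLBRT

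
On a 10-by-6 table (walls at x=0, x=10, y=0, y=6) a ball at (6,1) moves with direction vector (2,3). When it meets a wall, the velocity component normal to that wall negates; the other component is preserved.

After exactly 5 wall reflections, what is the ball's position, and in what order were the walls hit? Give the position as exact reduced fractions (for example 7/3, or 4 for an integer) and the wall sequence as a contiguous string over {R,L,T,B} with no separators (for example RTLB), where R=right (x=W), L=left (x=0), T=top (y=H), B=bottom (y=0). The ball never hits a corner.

1. t=5/3 → T at (28/3,6); v=(2,-3)
2. t=1/3 → R at (10,5); v=(-2,-3)
3. t=5/3 → B at (20/3,0); v=(-2,3)
4. t=2 → T at (8/3,6); v=(-2,-3)
5. t=4/3 → L at (0,2); v=(2,-3)

Final position: (0,2)
Wall sequence: TRBTL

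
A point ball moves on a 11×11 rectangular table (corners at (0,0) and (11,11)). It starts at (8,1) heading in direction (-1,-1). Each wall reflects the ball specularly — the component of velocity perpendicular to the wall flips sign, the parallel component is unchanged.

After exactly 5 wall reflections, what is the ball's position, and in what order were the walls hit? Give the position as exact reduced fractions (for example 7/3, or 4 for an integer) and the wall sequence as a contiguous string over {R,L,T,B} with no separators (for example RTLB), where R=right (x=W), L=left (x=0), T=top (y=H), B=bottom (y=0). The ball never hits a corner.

1. t=1 → B at (7,0); v=(-1,1)
2. t=7 → L at (0,7); v=(1,1)
3. t=4 → T at (4,11); v=(1,-1)
4. t=7 → R at (11,4); v=(-1,-1)
5. t=4 → B at (7,0); v=(-1,1)

Final position: (7,0)
Wall sequence: BLTRB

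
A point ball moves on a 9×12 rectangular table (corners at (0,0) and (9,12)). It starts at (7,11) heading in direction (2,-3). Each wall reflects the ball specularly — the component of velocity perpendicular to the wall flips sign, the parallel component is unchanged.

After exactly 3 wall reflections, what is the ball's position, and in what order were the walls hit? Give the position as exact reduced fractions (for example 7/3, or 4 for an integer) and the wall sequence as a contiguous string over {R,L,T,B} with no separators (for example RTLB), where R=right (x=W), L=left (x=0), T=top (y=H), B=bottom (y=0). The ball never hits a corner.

1. t=1 → R at (9,8); v=(-2,-3)
2. t=8/3 → B at (11/3,0); v=(-2,3)
3. t=11/6 → L at (0,11/2); v=(2,3)

Final position: (0,11/2)
Wall sequence: RBL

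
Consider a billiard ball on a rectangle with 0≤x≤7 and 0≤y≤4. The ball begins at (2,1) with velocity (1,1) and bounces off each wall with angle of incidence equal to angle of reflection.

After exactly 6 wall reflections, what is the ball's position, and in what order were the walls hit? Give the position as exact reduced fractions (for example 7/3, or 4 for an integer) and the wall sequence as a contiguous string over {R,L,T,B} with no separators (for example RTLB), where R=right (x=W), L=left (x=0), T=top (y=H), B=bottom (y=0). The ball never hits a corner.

1. t=3 → T at (5,4); v=(1,-1)
2. t=2 → R at (7,2); v=(-1,-1)
3. t=2 → B at (5,0); v=(-1,1)
4. t=4 → T at (1,4); v=(-1,-1)
5. t=1 → L at (0,3); v=(1,-1)
6. t=3 → B at (3,0); v=(1,1)

Final position: (3,0)
Wall sequence: TRBTLB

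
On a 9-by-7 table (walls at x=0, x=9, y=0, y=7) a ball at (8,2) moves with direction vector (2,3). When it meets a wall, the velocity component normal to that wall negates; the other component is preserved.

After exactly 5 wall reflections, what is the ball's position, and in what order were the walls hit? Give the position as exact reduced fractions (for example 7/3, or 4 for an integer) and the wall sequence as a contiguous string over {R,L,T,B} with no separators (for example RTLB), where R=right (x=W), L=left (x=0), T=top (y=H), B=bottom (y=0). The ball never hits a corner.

Final position: (8/3,7)
Wall sequence: RTBLT

1. t=1/2 → R at (9,7/2); v=(-2,3)
2. t=7/6 → T at (20/3,7); v=(-2,-3)
3. t=7/3 → B at (2,0); v=(-2,3)
4. t=1 → L at (0,3); v=(2,3)
5. t=4/3 → T at (8/3,7); v=(2,-3)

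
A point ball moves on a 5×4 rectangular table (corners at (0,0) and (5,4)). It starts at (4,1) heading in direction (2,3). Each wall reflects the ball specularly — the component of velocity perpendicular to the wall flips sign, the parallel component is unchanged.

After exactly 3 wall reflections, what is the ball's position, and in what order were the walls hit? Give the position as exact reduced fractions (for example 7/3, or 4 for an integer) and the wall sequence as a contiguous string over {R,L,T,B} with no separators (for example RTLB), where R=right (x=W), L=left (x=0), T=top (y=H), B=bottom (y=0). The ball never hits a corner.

1. t=1/2 → R at (5,5/2); v=(-2,3)
2. t=1/2 → T at (4,4); v=(-2,-3)
3. t=4/3 → B at (4/3,0); v=(-2,3)

Final position: (4/3,0)
Wall sequence: RTB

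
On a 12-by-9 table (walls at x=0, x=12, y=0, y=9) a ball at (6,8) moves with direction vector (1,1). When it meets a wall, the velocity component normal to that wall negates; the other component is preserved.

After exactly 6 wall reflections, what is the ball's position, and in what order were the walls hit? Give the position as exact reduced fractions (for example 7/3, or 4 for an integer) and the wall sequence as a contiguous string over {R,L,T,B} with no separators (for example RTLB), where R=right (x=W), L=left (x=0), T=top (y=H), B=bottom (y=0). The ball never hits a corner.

1. t=1 → T at (7,9); v=(1,-1)
2. t=5 → R at (12,4); v=(-1,-1)
3. t=4 → B at (8,0); v=(-1,1)
4. t=8 → L at (0,8); v=(1,1)
5. t=1 → T at (1,9); v=(1,-1)
6. t=9 → B at (10,0); v=(1,1)

Final position: (10,0)
Wall sequence: TRBLTB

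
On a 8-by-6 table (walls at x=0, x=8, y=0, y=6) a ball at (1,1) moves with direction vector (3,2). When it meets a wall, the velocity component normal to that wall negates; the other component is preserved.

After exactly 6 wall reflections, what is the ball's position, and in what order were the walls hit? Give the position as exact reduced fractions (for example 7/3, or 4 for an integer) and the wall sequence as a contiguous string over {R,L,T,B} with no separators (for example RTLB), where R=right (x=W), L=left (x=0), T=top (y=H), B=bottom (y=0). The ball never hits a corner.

1. t=7/3 → R at (8,17/3); v=(-3,2)
2. t=1/6 → T at (15/2,6); v=(-3,-2)
3. t=5/2 → L at (0,1); v=(3,-2)
4. t=1/2 → B at (3/2,0); v=(3,2)
5. t=13/6 → R at (8,13/3); v=(-3,2)
6. t=5/6 → T at (11/2,6); v=(-3,-2)

Final position: (11/2,6)
Wall sequence: RTLBRT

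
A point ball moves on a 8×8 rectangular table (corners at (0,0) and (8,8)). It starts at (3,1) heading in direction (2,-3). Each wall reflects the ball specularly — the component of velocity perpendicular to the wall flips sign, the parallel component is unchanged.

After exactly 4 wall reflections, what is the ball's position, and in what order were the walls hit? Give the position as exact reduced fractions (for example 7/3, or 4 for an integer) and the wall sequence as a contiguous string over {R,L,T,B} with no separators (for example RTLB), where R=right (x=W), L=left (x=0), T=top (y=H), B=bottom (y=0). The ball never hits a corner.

Final position: (5/3,0)
Wall sequence: BRTB

1. t=1/3 → B at (11/3,0); v=(2,3)
2. t=13/6 → R at (8,13/2); v=(-2,3)
3. t=1/2 → T at (7,8); v=(-2,-3)
4. t=8/3 → B at (5/3,0); v=(-2,3)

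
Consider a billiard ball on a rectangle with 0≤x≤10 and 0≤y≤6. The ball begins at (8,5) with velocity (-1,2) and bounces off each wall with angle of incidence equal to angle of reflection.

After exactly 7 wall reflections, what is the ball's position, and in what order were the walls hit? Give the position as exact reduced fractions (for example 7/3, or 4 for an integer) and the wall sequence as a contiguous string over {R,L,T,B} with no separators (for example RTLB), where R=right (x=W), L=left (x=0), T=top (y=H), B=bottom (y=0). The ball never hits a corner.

1. t=1/2 → T at (15/2,6); v=(-1,-2)
2. t=3 → B at (9/2,0); v=(-1,2)
3. t=3 → T at (3/2,6); v=(-1,-2)
4. t=3/2 → L at (0,3); v=(1,-2)
5. t=3/2 → B at (3/2,0); v=(1,2)
6. t=3 → T at (9/2,6); v=(1,-2)
7. t=3 → B at (15/2,0); v=(1,2)

Final position: (15/2,0)
Wall sequence: TBTLBTB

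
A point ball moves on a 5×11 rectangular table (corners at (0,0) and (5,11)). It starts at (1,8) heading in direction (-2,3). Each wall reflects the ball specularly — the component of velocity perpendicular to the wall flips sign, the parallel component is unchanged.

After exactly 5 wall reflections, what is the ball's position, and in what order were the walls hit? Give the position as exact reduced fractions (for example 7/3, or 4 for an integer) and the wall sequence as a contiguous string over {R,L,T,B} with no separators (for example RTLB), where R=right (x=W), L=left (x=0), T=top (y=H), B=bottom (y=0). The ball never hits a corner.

1. t=1/2 → L at (0,19/2); v=(2,3)
2. t=1/2 → T at (1,11); v=(2,-3)
3. t=2 → R at (5,5); v=(-2,-3)
4. t=5/3 → B at (5/3,0); v=(-2,3)
5. t=5/6 → L at (0,5/2); v=(2,3)

Final position: (0,5/2)
Wall sequence: LTRBL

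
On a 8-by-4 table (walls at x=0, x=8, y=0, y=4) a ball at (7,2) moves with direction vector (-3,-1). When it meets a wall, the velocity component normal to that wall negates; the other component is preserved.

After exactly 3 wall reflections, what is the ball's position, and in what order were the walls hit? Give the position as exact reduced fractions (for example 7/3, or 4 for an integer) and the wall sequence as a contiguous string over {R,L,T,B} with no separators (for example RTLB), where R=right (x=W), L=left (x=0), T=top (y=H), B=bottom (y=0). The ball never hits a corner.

Final position: (8,3)
Wall sequence: BLR

1. t=2 → B at (1,0); v=(-3,1)
2. t=1/3 → L at (0,1/3); v=(3,1)
3. t=8/3 → R at (8,3); v=(-3,1)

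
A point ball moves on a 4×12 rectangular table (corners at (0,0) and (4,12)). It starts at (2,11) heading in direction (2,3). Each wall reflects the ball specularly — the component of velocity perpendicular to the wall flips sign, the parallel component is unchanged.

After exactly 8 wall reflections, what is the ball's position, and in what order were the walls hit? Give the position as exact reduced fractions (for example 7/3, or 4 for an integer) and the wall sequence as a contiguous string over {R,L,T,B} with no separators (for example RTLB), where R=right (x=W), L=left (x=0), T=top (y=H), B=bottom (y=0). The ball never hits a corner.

Final position: (4,10)
Wall sequence: TRLBRLTR

1. t=1/3 → T at (8/3,12); v=(2,-3)
2. t=2/3 → R at (4,10); v=(-2,-3)
3. t=2 → L at (0,4); v=(2,-3)
4. t=4/3 → B at (8/3,0); v=(2,3)
5. t=2/3 → R at (4,2); v=(-2,3)
6. t=2 → L at (0,8); v=(2,3)
7. t=4/3 → T at (8/3,12); v=(2,-3)
8. t=2/3 → R at (4,10); v=(-2,-3)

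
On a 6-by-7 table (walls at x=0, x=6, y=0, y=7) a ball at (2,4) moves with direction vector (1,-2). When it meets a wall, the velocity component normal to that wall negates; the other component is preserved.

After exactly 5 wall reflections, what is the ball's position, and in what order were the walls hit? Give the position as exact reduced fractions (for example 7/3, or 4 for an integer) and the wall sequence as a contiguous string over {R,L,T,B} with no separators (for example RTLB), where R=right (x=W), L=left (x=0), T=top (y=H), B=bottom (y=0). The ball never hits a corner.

Final position: (0,2)
Wall sequence: BRTBL

1. t=2 → B at (4,0); v=(1,2)
2. t=2 → R at (6,4); v=(-1,2)
3. t=3/2 → T at (9/2,7); v=(-1,-2)
4. t=7/2 → B at (1,0); v=(-1,2)
5. t=1 → L at (0,2); v=(1,2)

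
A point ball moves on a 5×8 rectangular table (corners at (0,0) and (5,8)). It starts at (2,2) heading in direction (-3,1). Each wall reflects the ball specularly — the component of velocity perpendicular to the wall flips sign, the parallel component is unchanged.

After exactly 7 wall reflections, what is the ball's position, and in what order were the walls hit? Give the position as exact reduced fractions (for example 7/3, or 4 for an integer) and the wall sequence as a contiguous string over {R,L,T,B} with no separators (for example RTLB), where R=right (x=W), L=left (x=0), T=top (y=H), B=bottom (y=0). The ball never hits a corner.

Final position: (5,5)
Wall sequence: LRLRTLR

1. t=2/3 → L at (0,8/3); v=(3,1)
2. t=5/3 → R at (5,13/3); v=(-3,1)
3. t=5/3 → L at (0,6); v=(3,1)
4. t=5/3 → R at (5,23/3); v=(-3,1)
5. t=1/3 → T at (4,8); v=(-3,-1)
6. t=4/3 → L at (0,20/3); v=(3,-1)
7. t=5/3 → R at (5,5); v=(-3,-1)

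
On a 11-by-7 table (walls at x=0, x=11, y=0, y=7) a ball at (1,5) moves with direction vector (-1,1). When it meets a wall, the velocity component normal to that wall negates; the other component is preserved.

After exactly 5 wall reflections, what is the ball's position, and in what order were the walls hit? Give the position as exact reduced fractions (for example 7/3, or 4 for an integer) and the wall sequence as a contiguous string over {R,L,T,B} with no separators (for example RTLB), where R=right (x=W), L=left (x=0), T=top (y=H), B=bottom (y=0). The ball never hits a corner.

Final position: (7,7)
Wall sequence: LTBRT

1. t=1 → L at (0,6); v=(1,1)
2. t=1 → T at (1,7); v=(1,-1)
3. t=7 → B at (8,0); v=(1,1)
4. t=3 → R at (11,3); v=(-1,1)
5. t=4 → T at (7,7); v=(-1,-1)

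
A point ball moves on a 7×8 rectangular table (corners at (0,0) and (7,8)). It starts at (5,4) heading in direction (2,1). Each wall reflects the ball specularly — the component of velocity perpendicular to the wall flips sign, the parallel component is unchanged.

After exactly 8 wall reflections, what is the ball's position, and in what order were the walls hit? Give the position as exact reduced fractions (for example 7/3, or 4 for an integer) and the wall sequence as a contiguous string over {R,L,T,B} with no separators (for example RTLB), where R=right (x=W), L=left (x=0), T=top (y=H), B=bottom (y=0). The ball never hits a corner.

Final position: (0,13/2)
Wall sequence: RTLRLBRL

1. t=1 → R at (7,5); v=(-2,1)
2. t=3 → T at (1,8); v=(-2,-1)
3. t=1/2 → L at (0,15/2); v=(2,-1)
4. t=7/2 → R at (7,4); v=(-2,-1)
5. t=7/2 → L at (0,1/2); v=(2,-1)
6. t=1/2 → B at (1,0); v=(2,1)
7. t=3 → R at (7,3); v=(-2,1)
8. t=7/2 → L at (0,13/2); v=(2,1)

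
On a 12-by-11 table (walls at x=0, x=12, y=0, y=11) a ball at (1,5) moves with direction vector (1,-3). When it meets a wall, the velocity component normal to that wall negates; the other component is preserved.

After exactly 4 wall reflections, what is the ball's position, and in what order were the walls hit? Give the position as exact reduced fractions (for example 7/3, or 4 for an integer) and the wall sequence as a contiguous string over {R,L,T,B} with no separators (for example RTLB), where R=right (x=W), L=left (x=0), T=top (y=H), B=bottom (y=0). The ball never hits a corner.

1. t=5/3 → B at (8/3,0); v=(1,3)
2. t=11/3 → T at (19/3,11); v=(1,-3)
3. t=11/3 → B at (10,0); v=(1,3)
4. t=2 → R at (12,6); v=(-1,3)

Final position: (12,6)
Wall sequence: BTBR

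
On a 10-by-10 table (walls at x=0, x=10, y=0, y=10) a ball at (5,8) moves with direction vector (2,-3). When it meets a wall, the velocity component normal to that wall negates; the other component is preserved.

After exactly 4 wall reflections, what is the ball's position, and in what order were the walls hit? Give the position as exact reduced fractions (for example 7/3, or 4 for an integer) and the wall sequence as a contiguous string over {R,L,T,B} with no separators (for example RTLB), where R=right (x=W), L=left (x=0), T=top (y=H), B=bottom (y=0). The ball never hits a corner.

Final position: (0,11/2)
Wall sequence: RBTL

1. t=5/2 → R at (10,1/2); v=(-2,-3)
2. t=1/6 → B at (29/3,0); v=(-2,3)
3. t=10/3 → T at (3,10); v=(-2,-3)
4. t=3/2 → L at (0,11/2); v=(2,-3)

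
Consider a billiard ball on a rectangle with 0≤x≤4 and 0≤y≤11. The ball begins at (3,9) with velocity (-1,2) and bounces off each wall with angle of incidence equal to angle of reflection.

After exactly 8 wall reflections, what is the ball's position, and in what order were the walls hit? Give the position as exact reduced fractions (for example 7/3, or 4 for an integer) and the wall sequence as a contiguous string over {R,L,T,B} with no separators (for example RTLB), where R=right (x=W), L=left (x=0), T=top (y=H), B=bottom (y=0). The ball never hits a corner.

1. t=1 → T at (2,11); v=(-1,-2)
2. t=2 → L at (0,7); v=(1,-2)
3. t=7/2 → B at (7/2,0); v=(1,2)
4. t=1/2 → R at (4,1); v=(-1,2)
5. t=4 → L at (0,9); v=(1,2)
6. t=1 → T at (1,11); v=(1,-2)
7. t=3 → R at (4,5); v=(-1,-2)
8. t=5/2 → B at (3/2,0); v=(-1,2)

Final position: (3/2,0)
Wall sequence: TLBRLTRB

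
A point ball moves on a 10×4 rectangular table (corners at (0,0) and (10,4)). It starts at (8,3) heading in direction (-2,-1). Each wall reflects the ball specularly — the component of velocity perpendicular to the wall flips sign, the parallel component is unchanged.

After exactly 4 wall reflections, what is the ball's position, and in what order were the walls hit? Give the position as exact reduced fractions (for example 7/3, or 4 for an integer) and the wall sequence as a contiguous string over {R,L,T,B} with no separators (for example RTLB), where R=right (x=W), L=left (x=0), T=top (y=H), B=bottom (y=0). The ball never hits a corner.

Final position: (10,2)
Wall sequence: BLTR

1. t=3 → B at (2,0); v=(-2,1)
2. t=1 → L at (0,1); v=(2,1)
3. t=3 → T at (6,4); v=(2,-1)
4. t=2 → R at (10,2); v=(-2,-1)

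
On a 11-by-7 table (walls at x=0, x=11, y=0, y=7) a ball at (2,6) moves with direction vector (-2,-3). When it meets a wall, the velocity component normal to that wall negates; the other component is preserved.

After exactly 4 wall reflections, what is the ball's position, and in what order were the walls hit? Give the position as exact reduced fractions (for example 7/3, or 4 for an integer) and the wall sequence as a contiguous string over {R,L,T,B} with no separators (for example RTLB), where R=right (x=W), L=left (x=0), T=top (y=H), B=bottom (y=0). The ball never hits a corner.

Final position: (11,1/2)
Wall sequence: LBTR

1. t=1 → L at (0,3); v=(2,-3)
2. t=1 → B at (2,0); v=(2,3)
3. t=7/3 → T at (20/3,7); v=(2,-3)
4. t=13/6 → R at (11,1/2); v=(-2,-3)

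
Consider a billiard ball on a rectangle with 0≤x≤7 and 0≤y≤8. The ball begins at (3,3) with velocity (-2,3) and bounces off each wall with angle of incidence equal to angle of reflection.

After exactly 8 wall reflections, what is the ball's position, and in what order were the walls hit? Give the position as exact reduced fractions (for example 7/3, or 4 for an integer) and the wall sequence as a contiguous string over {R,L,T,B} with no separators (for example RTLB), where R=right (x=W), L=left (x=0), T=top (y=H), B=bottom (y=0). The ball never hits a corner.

Final position: (7,7)
Wall sequence: LTBRTLBR

1. t=3/2 → L at (0,15/2); v=(2,3)
2. t=1/6 → T at (1/3,8); v=(2,-3)
3. t=8/3 → B at (17/3,0); v=(2,3)
4. t=2/3 → R at (7,2); v=(-2,3)
5. t=2 → T at (3,8); v=(-2,-3)
6. t=3/2 → L at (0,7/2); v=(2,-3)
7. t=7/6 → B at (7/3,0); v=(2,3)
8. t=7/3 → R at (7,7); v=(-2,3)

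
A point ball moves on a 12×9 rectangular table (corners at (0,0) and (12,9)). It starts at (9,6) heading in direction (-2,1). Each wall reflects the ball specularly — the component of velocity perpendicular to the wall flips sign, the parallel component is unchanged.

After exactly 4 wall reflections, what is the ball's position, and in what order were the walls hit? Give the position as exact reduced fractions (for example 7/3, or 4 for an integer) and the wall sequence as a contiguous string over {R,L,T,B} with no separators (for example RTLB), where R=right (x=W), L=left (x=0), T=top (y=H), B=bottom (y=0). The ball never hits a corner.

1. t=3 → T at (3,9); v=(-2,-1)
2. t=3/2 → L at (0,15/2); v=(2,-1)
3. t=6 → R at (12,3/2); v=(-2,-1)
4. t=3/2 → B at (9,0); v=(-2,1)

Final position: (9,0)
Wall sequence: TLRB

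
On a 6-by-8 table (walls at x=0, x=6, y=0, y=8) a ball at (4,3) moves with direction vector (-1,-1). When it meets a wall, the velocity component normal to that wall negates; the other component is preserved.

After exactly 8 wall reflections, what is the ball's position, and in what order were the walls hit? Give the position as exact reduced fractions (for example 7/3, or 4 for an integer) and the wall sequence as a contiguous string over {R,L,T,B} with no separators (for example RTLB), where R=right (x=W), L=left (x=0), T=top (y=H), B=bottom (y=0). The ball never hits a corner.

Final position: (1,8)
Wall sequence: BLRTLBRT

1. t=3 → B at (1,0); v=(-1,1)
2. t=1 → L at (0,1); v=(1,1)
3. t=6 → R at (6,7); v=(-1,1)
4. t=1 → T at (5,8); v=(-1,-1)
5. t=5 → L at (0,3); v=(1,-1)
6. t=3 → B at (3,0); v=(1,1)
7. t=3 → R at (6,3); v=(-1,1)
8. t=5 → T at (1,8); v=(-1,-1)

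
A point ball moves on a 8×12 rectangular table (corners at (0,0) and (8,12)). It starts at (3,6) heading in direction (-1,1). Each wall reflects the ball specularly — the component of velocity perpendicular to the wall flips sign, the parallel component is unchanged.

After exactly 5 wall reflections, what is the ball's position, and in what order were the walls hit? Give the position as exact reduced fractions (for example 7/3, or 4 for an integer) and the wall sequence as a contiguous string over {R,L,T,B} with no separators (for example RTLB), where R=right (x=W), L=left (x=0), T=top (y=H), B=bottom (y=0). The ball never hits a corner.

1. t=3 → L at (0,9); v=(1,1)
2. t=3 → T at (3,12); v=(1,-1)
3. t=5 → R at (8,7); v=(-1,-1)
4. t=7 → B at (1,0); v=(-1,1)
5. t=1 → L at (0,1); v=(1,1)

Final position: (0,1)
Wall sequence: LTRBL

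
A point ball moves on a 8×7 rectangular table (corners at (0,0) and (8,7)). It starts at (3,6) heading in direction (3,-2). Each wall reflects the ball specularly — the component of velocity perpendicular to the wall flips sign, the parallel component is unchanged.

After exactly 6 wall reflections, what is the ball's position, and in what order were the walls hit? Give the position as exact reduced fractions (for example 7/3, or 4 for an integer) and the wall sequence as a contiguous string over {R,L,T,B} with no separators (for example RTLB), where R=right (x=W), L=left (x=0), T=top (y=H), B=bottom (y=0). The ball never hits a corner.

Final position: (0,2/3)
Wall sequence: RBLTRL

1. t=5/3 → R at (8,8/3); v=(-3,-2)
2. t=4/3 → B at (4,0); v=(-3,2)
3. t=4/3 → L at (0,8/3); v=(3,2)
4. t=13/6 → T at (13/2,7); v=(3,-2)
5. t=1/2 → R at (8,6); v=(-3,-2)
6. t=8/3 → L at (0,2/3); v=(3,-2)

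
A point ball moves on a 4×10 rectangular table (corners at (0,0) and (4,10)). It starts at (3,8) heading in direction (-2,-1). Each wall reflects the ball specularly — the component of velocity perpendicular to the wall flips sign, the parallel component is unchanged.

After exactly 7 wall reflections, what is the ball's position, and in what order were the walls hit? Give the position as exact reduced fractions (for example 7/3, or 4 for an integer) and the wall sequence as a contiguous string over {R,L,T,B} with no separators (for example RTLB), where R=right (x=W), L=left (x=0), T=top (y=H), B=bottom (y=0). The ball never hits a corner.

1. t=3/2 → L at (0,13/2); v=(2,-1)
2. t=2 → R at (4,9/2); v=(-2,-1)
3. t=2 → L at (0,5/2); v=(2,-1)
4. t=2 → R at (4,1/2); v=(-2,-1)
5. t=1/2 → B at (3,0); v=(-2,1)
6. t=3/2 → L at (0,3/2); v=(2,1)
7. t=2 → R at (4,7/2); v=(-2,1)

Final position: (4,7/2)
Wall sequence: LRLRBLR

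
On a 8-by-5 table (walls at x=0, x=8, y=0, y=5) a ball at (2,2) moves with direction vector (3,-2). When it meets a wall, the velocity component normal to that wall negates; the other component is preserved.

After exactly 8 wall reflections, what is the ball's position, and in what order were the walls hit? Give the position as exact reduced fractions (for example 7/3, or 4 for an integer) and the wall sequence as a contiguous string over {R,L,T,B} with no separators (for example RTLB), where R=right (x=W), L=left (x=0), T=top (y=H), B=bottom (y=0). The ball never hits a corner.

1. t=1 → B at (5,0); v=(3,2)
2. t=1 → R at (8,2); v=(-3,2)
3. t=3/2 → T at (7/2,5); v=(-3,-2)
4. t=7/6 → L at (0,8/3); v=(3,-2)
5. t=4/3 → B at (4,0); v=(3,2)
6. t=4/3 → R at (8,8/3); v=(-3,2)
7. t=7/6 → T at (9/2,5); v=(-3,-2)
8. t=3/2 → L at (0,2); v=(3,-2)

Final position: (0,2)
Wall sequence: BRTLBRTL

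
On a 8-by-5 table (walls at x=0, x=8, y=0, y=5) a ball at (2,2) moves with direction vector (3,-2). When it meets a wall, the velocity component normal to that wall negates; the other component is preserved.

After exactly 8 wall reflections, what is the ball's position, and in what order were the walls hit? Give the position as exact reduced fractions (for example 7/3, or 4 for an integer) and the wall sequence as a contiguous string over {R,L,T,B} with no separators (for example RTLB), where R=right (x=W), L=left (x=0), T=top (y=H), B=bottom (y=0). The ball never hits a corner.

1. t=1 → B at (5,0); v=(3,2)
2. t=1 → R at (8,2); v=(-3,2)
3. t=3/2 → T at (7/2,5); v=(-3,-2)
4. t=7/6 → L at (0,8/3); v=(3,-2)
5. t=4/3 → B at (4,0); v=(3,2)
6. t=4/3 → R at (8,8/3); v=(-3,2)
7. t=7/6 → T at (9/2,5); v=(-3,-2)
8. t=3/2 → L at (0,2); v=(3,-2)

Final position: (0,2)
Wall sequence: BRTLBRTL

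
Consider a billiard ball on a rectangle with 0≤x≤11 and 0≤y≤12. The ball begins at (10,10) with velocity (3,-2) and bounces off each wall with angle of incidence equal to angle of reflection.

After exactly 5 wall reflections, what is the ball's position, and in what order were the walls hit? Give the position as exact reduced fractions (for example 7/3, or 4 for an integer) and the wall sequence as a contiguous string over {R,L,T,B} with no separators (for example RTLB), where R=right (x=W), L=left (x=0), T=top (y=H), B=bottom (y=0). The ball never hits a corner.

Final position: (1,12)
Wall sequence: RLBRT

1. t=1/3 → R at (11,28/3); v=(-3,-2)
2. t=11/3 → L at (0,2); v=(3,-2)
3. t=1 → B at (3,0); v=(3,2)
4. t=8/3 → R at (11,16/3); v=(-3,2)
5. t=10/3 → T at (1,12); v=(-3,-2)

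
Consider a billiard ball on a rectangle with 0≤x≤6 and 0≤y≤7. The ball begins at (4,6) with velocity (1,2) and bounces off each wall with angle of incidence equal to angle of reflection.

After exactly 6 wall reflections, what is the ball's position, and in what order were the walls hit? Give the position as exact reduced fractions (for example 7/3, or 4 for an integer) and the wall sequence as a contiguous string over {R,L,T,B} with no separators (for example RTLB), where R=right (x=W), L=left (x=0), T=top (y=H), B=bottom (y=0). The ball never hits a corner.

Final position: (3,0)
Wall sequence: TRBTLB

1. t=1/2 → T at (9/2,7); v=(1,-2)
2. t=3/2 → R at (6,4); v=(-1,-2)
3. t=2 → B at (4,0); v=(-1,2)
4. t=7/2 → T at (1/2,7); v=(-1,-2)
5. t=1/2 → L at (0,6); v=(1,-2)
6. t=3 → B at (3,0); v=(1,2)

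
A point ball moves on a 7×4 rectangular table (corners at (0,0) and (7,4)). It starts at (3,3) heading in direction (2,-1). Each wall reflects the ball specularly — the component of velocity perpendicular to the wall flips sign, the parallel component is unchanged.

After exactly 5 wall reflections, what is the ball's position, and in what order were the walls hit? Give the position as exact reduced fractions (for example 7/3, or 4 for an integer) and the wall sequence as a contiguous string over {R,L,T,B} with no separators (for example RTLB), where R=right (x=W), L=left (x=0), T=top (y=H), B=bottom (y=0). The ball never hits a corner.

Final position: (7,2)
Wall sequence: RBLTR

1. t=2 → R at (7,1); v=(-2,-1)
2. t=1 → B at (5,0); v=(-2,1)
3. t=5/2 → L at (0,5/2); v=(2,1)
4. t=3/2 → T at (3,4); v=(2,-1)
5. t=2 → R at (7,2); v=(-2,-1)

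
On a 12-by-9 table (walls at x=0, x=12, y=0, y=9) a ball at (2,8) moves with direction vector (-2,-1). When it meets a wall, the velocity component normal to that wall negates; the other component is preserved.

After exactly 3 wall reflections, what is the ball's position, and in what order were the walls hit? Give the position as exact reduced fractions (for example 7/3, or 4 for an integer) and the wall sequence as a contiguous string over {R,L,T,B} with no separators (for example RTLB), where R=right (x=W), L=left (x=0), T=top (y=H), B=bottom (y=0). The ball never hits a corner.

Final position: (10,0)
Wall sequence: LRB

1. t=1 → L at (0,7); v=(2,-1)
2. t=6 → R at (12,1); v=(-2,-1)
3. t=1 → B at (10,0); v=(-2,1)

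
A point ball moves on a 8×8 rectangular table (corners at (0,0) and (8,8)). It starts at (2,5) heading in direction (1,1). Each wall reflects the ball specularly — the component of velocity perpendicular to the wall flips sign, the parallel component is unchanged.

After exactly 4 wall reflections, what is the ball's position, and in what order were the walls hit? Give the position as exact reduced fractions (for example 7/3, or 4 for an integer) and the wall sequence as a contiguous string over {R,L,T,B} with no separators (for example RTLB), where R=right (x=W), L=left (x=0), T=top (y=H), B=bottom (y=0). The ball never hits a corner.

Final position: (0,3)
Wall sequence: TRBL

1. t=3 → T at (5,8); v=(1,-1)
2. t=3 → R at (8,5); v=(-1,-1)
3. t=5 → B at (3,0); v=(-1,1)
4. t=3 → L at (0,3); v=(1,1)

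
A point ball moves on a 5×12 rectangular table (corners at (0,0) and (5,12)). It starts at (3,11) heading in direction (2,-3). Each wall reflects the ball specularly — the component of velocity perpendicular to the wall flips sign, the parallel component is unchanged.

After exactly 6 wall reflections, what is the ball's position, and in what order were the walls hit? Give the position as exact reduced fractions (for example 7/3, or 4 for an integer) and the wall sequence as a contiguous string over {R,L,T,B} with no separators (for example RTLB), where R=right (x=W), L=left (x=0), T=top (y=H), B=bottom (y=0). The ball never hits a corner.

1. t=1 → R at (5,8); v=(-2,-3)
2. t=5/2 → L at (0,1/2); v=(2,-3)
3. t=1/6 → B at (1/3,0); v=(2,3)
4. t=7/3 → R at (5,7); v=(-2,3)
5. t=5/3 → T at (5/3,12); v=(-2,-3)
6. t=5/6 → L at (0,19/2); v=(2,-3)

Final position: (0,19/2)
Wall sequence: RLBRTL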